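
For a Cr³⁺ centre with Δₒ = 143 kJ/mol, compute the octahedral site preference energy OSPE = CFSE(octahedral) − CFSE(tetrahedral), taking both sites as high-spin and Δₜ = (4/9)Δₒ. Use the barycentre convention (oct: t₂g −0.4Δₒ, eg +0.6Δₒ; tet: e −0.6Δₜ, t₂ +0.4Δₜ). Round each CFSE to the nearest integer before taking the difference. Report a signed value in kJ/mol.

-121

Cr sits in group 6; removing 3 electrons leaves Cr³⁺ with 6 − 3 = 3 d electrons.
Octahedral high-spin t₂g³ eg⁰: CFSE = -1.2 × 143 = -172 kJ/mol.
In a tetrahedral site the filling is e² t₂¹: CFSE(tet) = -0.8Δₜ = -0.8 × (4/9)(143) = -51 kJ/mol.
OSPE = CFSE(oct) − CFSE(tet) = -172 − (-51) = -121 kJ/mol.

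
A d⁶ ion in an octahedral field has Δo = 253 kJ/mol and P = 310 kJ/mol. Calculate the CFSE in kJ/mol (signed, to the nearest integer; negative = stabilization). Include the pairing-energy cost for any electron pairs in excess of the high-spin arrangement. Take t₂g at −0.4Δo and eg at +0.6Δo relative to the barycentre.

With Δo < P the complex is high-spin.
Configuration: t₂g⁴ eg².
Orbital CFSE = -0.4Δo = -0.4 × 253 = -101 kJ/mol.
High-spin has no excess pairs, so no pairing correction applies.

-101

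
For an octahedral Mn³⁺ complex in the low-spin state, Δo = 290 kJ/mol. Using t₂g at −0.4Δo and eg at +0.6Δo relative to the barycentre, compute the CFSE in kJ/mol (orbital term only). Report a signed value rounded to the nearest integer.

Mn is in group 7, so Mn³⁺ is d⁴ (7 − 3 = 4).
The d⁴ electrons fill as t₂g⁴ eg⁰.
Orbital CFSE = 4(-0.4) + 0(0.6) = -1.6Δo = -1.6 × 290 = -464 kJ/mol.

-464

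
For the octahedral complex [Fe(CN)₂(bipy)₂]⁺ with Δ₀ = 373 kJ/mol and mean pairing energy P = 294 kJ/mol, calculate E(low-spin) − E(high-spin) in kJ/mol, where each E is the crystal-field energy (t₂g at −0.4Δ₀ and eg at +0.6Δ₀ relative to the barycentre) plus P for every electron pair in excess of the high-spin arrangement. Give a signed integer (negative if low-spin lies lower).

-158

Ligand charges: 2×(-1) from CN⁻ and 2×(+0) from bipy sum to -2; with overall charge +1, Fe is +3.
Group 8 minus oxidation state +3 gives a d⁵ configuration for Fe³⁺.
In the high-spin limit (t₂g³ eg²) the orbital term is 0.0Δ₀ = 0 kJ/mol, with no excess pairing.
For low-spin the configuration is t₂g⁵ eg⁰: orbital energy -2.0 × 373 = -746 kJ/mol, and 2 additional pairs relative to high-spin add 588 kJ/mol, giving -158 kJ/mol.
The difference is -158 − (0) = -158 kJ/mol, so low-spin lies lower.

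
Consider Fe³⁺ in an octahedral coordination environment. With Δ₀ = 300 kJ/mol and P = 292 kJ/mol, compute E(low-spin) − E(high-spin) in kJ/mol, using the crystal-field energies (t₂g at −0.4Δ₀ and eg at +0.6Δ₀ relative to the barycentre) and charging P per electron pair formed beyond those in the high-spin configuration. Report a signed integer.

-16

Fe³⁺: group 8, so d-count = 8 − 3 = 5.
High-spin d⁵ fills as t₂g³ eg² with CFSE 3(−0.4) + 2(+0.6) = 0.0Δ₀ = 0 kJ/mol.
Low-spin t₂g⁵ eg⁰ gives -2.0Δ₀ = -600 kJ/mol, but forming 2 extra pairs costs 2P = 584 kJ/mol, so E(LS) = -600 + 584 = -16 kJ/mol.
The difference is -16 − (0) = -16 kJ/mol, so low-spin lies lower.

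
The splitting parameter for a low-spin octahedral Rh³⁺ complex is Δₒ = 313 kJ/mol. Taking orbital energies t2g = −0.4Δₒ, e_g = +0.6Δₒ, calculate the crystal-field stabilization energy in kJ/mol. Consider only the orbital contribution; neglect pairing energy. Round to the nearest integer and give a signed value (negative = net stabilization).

Group 9 minus oxidation state +3 gives a d⁶ configuration for Rh³⁺.
The d⁶ electrons fill as t2g^6 e_g^0.
Orbital CFSE = 6(-0.4) + 0(0.6) = -2.4Δₒ = -2.4 × 313 = -751 kJ/mol.

-751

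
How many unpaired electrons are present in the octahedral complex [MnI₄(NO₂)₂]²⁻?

3

Ligand charges: 4×(-1) from I⁻ and 2×(-1) from NO₂⁻ sum to -6; with overall charge -2, Mn is +4.
Mn⁴⁺: group 7, so d-count = 7 − 4 = 3.
Configuration: t₂g³ eg⁰, giving 3 unpaired electrons.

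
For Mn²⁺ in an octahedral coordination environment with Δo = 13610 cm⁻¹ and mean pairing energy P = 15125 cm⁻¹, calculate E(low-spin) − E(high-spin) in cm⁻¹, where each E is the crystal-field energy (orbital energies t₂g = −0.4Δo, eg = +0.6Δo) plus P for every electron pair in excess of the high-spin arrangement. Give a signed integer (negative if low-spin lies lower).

Group 7 minus oxidation state +2 gives a d⁵ configuration for Mn²⁺.
High-spin d⁵ fills as t₂g³ eg² with CFSE 3(−0.4) + 2(+0.6) = 0.0Δo = 0 cm⁻¹.
For low-spin the configuration is t₂g⁵ eg⁰: orbital energy -2.0 × 13610 = -27220 cm⁻¹, and 2 additional pairs relative to high-spin add 30250 cm⁻¹, giving 3030 cm⁻¹.
The difference is 3030 − (0) = 3030 cm⁻¹, so high-spin lies lower.

3030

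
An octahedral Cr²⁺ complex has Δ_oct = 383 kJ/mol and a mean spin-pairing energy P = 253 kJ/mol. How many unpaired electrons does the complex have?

2

Cr²⁺: group 6, so d-count = 6 − 2 = 4.
Δ_oct > P, so pairing is preferred: the ground state is low-spin.
That gives t₂g⁴ eg⁰.
Unpaired electrons: 2.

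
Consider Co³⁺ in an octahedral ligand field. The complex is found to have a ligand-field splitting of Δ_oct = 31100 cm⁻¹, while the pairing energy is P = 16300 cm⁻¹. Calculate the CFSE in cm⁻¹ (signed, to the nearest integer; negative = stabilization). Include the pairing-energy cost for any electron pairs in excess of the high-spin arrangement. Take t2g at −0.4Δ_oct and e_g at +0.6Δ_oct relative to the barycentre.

-42040

Co sits in group 9; removing 3 electrons leaves Co³⁺ with 9 − 3 = 6 d electrons.
Since Δ_oct = 31100 cm⁻¹ > P = 16300 cm⁻¹, the complex adopts the low-spin configuration.
Filling d⁶ accordingly: t2g^6 e_g^0.
Orbital CFSE = -2.4Δ_oct = -2.4 × 31100 = -74640 cm⁻¹.
Excess pairs vs high-spin: 3 − 1 = 2; pairing cost = +32600 cm⁻¹.
Net CFSE = -74640 + 32600 = -42040 cm⁻¹.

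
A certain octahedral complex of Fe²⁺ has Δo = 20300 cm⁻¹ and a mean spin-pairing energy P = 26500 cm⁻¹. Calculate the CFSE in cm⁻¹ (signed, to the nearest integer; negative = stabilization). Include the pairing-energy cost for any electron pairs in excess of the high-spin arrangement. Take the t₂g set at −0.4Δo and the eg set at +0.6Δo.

Group 8 minus oxidation state +2 gives a d⁶ configuration for Fe²⁺.
Here Δo < P (20300 < 26500), so the high-spin state is favoured.
That gives t₂g⁴ eg².
Orbital CFSE = -0.4Δo = -0.4 × 20300 = -8120 cm⁻¹.
High-spin has no excess pairs, so no pairing correction applies.

-8120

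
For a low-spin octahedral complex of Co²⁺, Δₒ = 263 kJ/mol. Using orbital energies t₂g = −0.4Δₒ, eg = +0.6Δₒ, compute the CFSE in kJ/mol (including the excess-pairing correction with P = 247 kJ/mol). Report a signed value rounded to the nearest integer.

Co sits in group 9; removing 2 electrons leaves Co²⁺ with 9 − 2 = 7 d electrons.
The d⁷ electrons fill as t₂g⁶ eg¹.
The orbital stabilization is -1.8Δₒ = -1.8 × 263 = -473 kJ/mol.
Pairing penalty: 3 pairs vs 2 in the high-spin reference → 1 extra × P = 247 kJ/mol.
Net CFSE = -473 + 247 = -226 kJ/mol.

-226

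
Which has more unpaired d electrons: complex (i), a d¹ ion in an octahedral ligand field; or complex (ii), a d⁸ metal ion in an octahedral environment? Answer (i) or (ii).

(ii)

(i): t2g^1 e_g^0 → 1 unpaired.
(ii): t₂g⁶ eg² → 2 unpaired.
So (ii) has more unpaired electrons.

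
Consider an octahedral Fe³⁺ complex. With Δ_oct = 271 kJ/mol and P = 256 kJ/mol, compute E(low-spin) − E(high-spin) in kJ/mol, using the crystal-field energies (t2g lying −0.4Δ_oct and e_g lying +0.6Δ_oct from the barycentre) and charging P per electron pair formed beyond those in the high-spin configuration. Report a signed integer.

Fe is in group 8, so Fe³⁺ is d⁵ (8 − 3 = 5).
High-spin: t2g^3 e_g^2, CFSE = 0.0Δ_oct = 0 kJ/mol.
Low-spin t2g^5 e_g^0 gives -2.0Δ_oct = -542 kJ/mol, but forming 2 extra pairs costs 2P = 512 kJ/mol, so E(LS) = -542 + 512 = -30 kJ/mol.
Thus E(LS) − E(HS) = -30 kJ/mol.

-30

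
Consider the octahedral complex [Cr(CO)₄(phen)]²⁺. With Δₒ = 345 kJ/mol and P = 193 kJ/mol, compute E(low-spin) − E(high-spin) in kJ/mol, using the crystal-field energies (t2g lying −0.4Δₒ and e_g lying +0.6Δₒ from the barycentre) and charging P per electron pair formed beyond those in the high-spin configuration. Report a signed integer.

Ligand charges: 4×(+0) from CO and 1×(+0) from phen sum to +0; with overall charge +2, Cr is +2.
Group 6 minus oxidation state +2 gives a d⁴ configuration for Cr²⁺.
In the high-spin limit (t2g^3 e_g^1) the orbital term is -0.6Δₒ = -207 kJ/mol, with no excess pairing.
For low-spin the configuration is t2g^4 e_g^0: orbital energy -1.6 × 345 = -552 kJ/mol, and 1 additional pair relative to high-spin adds 193 kJ/mol, giving -359 kJ/mol.
The difference is -359 − (-207) = -152 kJ/mol, so low-spin lies lower.

-152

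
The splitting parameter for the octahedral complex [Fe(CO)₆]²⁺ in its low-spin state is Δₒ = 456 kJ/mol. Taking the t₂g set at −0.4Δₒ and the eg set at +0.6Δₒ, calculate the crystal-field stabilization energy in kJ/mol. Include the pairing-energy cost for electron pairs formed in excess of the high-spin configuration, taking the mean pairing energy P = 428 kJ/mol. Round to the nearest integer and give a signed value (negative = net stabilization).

-238

CO is neutral, so the +2 overall charge sits on Fe: oxidation state +2.
Fe²⁺: group 8, so d-count = 8 − 2 = 6.
The d⁶ electrons fill as t₂g⁶ eg⁰.
The orbital stabilization is -2.4Δₒ = -2.4 × 456 = -1094 kJ/mol.
Pairing penalty: 3 pairs vs 1 in the high-spin reference → 2 extra × P = 856 kJ/mol.
Overall CFSE = -1094 + 856 = -238 kJ/mol.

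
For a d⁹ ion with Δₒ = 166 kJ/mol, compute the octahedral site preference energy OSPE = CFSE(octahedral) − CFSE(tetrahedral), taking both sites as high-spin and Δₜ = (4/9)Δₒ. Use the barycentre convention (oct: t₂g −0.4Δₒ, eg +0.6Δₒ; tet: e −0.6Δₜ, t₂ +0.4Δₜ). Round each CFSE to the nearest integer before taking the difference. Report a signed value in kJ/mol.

-70

In an octahedral site d⁹ (HS) is t₂g⁶ eg³, giving CFSE(oct) = -0.6Δₒ = -100 kJ/mol.
Tetrahedral e⁴ t₂⁵ gives -0.4Δₜ = -0.4 × (4/9) × 166 = -30 kJ/mol.
OSPE = -100 − (-30) = -70 kJ/mol.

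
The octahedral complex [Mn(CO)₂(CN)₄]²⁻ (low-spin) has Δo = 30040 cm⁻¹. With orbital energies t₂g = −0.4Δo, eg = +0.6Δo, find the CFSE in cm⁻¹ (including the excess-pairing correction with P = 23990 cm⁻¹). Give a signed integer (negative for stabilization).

Ligand charges: 2×(+0) from CO and 4×(-1) from CN⁻ sum to -4; with overall charge -2, Mn is +2.
Group 7 minus oxidation state +2 gives a d⁵ configuration for Mn²⁺.
Electron filling gives t₂g⁵ eg⁰.
Orbital CFSE = 5(-0.4) + 0(0.6) = -2.0Δo = -2.0 × 30040 = -60080 cm⁻¹.
Relative to high-spin t₂g³ eg² (0 paired), the low-spin configuration has 2 additional pairs, contributing +2 × 23990 = +47980 cm⁻¹.
Overall CFSE = -60080 + 47980 = -12100 cm⁻¹.

-12100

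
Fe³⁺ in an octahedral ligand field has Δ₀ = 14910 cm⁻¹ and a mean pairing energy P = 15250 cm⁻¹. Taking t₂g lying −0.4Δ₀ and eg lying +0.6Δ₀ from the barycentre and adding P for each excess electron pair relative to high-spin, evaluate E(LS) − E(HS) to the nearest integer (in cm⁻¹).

Fe is in group 8, so Fe³⁺ is d⁵ (8 − 3 = 5).
High-spin d⁵ fills as t₂g³ eg² with CFSE 3(−0.4) + 2(+0.6) = 0.0Δ₀ = 0 cm⁻¹.
For low-spin the configuration is t₂g⁵ eg⁰: orbital energy -2.0 × 14910 = -29820 cm⁻¹, and 2 additional pairs relative to high-spin add 30500 cm⁻¹, giving 680 cm⁻¹.
The difference is 680 − (0) = 680 cm⁻¹, so high-spin lies lower.

680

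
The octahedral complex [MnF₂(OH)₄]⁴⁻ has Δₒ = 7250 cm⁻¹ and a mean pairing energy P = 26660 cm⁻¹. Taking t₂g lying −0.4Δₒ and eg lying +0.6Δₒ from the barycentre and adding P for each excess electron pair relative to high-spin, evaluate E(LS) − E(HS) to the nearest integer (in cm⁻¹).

Ligand charges: 2×(-1) from F⁻ and 4×(-1) from OH⁻ sum to -6; with overall charge -4, Mn is +2.
Mn²⁺: group 7, so d-count = 7 − 2 = 5.
High-spin: t₂g³ eg², CFSE = 0.0Δₒ = 0 cm⁻¹.
Low-spin t₂g⁵ eg⁰ gives -2.0Δₒ = -14500 cm⁻¹, but forming 2 extra pairs costs 2P = 53320 cm⁻¹, so E(LS) = -14500 + 53320 = 38820 cm⁻¹.
Thus E(LS) − E(HS) = 38820 cm⁻¹.

38820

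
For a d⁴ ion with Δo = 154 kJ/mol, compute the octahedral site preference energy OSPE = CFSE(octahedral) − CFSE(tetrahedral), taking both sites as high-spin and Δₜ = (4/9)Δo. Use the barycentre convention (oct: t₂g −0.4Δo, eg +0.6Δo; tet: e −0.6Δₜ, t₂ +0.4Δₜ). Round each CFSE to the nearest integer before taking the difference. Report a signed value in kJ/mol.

Octahedral high-spin t₂g³ eg¹: CFSE = -0.6 × 154 = -92 kJ/mol.
Tetrahedral: e² t₂², CFSE = 2(−0.6) + 2(+0.4) = -0.4Δₜ = -0.4 × (4/9) × 154 = -27 kJ/mol.
OSPE = -92 − (-27) = -65 kJ/mol.

-65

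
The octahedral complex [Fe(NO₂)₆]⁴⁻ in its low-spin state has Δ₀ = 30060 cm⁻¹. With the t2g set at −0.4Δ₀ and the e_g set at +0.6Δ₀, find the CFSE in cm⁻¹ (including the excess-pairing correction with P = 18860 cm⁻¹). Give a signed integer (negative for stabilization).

-34424

Each NO₂⁻ contributes -1; 6 × (-1) = -6. With overall charge -4, Fe is in the +2 oxidation state.
Fe is in group 8, so Fe²⁺ is d⁶ (8 − 2 = 6).
The d⁶ electrons fill as t2g^6 e_g^0.
Orbital CFSE = 6(-0.4) + 0(0.6) = -2.4Δ₀ = -2.4 × 30060 = -72144 cm⁻¹.
High-spin d⁶ would be t2g^4 e_g^2 with 1 pair; low-spin has 3, so 2 excess pairs cost +2P = +37720 cm⁻¹.
Overall CFSE = -72144 + 37720 = -34424 cm⁻¹.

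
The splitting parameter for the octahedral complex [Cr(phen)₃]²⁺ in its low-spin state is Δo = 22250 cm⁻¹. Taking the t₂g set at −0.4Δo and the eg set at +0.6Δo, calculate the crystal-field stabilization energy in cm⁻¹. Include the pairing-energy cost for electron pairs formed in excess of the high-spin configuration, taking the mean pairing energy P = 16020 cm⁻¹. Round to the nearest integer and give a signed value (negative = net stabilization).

phen is neutral, so the +2 overall charge sits on Cr: oxidation state +2.
Cr²⁺: group 6, so d-count = 6 − 2 = 4.
Electron filling gives t₂g⁴ eg⁰.
Orbital CFSE = 4(-0.4) + 0(0.6) = -1.6Δo = -1.6 × 22250 = -35600 cm⁻¹.
Relative to high-spin t₂g³ eg¹ (0 paired), the low-spin configuration has 1 additional pair, contributing +1 × 16020 = +16020 cm⁻¹.
Combining: -35600 + 16020 = -19580 cm⁻¹.

-19580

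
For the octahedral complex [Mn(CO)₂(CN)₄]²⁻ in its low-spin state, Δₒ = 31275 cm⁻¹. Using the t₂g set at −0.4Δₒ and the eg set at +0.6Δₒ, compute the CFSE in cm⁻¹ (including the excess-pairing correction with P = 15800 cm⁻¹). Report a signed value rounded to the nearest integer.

-30950

Ligand charges: 2×(+0) from CO and 4×(-1) from CN⁻ sum to -4; with overall charge -2, Mn is +2.
Mn is in group 7, so Mn²⁺ is d⁵ (7 − 2 = 5).
The d⁵ electrons fill as t₂g⁵ eg⁰.
The orbital stabilization is -2.0Δₒ = -2.0 × 31275 = -62550 cm⁻¹.
Pairing penalty: 2 pairs vs 0 in the high-spin reference → 2 extra × P = 31600 cm⁻¹.
Overall CFSE = -62550 + 31600 = -30950 cm⁻¹.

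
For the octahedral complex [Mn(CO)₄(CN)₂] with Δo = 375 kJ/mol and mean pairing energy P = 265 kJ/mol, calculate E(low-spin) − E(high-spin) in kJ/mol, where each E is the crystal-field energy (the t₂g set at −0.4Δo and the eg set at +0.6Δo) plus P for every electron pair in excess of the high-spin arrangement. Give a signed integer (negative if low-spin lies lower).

Ligand charges: 4×(+0) from CO and 2×(-1) from CN⁻ sum to -2; with overall charge +0, Mn is +2.
Mn sits in group 7; removing 2 electrons leaves Mn²⁺ with 7 − 2 = 5 d electrons.
In the high-spin limit (t₂g³ eg²) the orbital term is 0.0Δo = 0 kJ/mol, with no excess pairing.
Low-spin t₂g⁵ eg⁰ gives -2.0Δo = -750 kJ/mol, but forming 2 extra pairs costs 2P = 530 kJ/mol, so E(LS) = -750 + 530 = -220 kJ/mol.
Thus E(LS) − E(HS) = -220 kJ/mol.

-220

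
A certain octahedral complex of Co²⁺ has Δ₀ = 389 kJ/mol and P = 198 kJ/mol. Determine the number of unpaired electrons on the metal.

Co²⁺: group 9, so d-count = 9 − 2 = 7.
With Δ₀ > P the complex is low-spin.
Filling d⁷ accordingly: t2g^6 e_g^1.
Unpaired electrons: 1.

1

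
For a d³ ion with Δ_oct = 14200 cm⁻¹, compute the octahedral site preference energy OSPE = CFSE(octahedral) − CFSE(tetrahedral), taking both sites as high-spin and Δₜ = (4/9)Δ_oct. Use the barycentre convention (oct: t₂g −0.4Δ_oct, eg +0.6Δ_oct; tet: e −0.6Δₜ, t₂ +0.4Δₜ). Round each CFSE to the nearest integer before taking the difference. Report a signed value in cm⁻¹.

In an octahedral site d³ (HS) is t₂g³ eg⁰, giving CFSE(oct) = -1.2Δ_oct = -17040 cm⁻¹.
In a tetrahedral site the filling is e² t₂¹: CFSE(tet) = -0.8Δₜ = -0.8 × (4/9)(14200) = -5049 cm⁻¹.
OSPE = -17040 − (-5049) = -11991 cm⁻¹.

-11991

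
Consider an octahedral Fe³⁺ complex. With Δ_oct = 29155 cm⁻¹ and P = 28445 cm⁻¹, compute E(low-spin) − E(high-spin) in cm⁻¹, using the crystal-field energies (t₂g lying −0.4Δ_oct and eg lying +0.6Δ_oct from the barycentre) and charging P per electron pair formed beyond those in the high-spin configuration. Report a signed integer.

Group 8 minus oxidation state +3 gives a d⁵ configuration for Fe³⁺.
High-spin d⁵ fills as t₂g³ eg² with CFSE 3(−0.4) + 2(+0.6) = 0.0Δ_oct = 0 cm⁻¹.
Low-spin t₂g⁵ eg⁰ gives -2.0Δ_oct = -58310 cm⁻¹, but forming 2 extra pairs costs 2P = 56890 cm⁻¹, so E(LS) = -58310 + 56890 = -1420 cm⁻¹.
Thus E(LS) − E(HS) = -1420 cm⁻¹.

-1420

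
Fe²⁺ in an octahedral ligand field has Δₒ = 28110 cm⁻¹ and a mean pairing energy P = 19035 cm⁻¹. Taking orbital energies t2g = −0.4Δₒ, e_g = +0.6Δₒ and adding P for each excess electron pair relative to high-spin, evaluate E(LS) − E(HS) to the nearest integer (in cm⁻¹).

-18150

Fe sits in group 8; removing 2 electrons leaves Fe²⁺ with 8 − 2 = 6 d electrons.
High-spin d⁶ fills as t2g^4 e_g^2 with CFSE 4(−0.4) + 2(+0.6) = -0.4Δₒ = -11244 cm⁻¹.
Low-spin: t2g^6 e_g^0, orbital CFSE = -2.4Δₒ = -67464 cm⁻¹; plus 2 excess pairs × P = +38070 cm⁻¹; total -29394 cm⁻¹.
The difference is -29394 − (-11244) = -18150 cm⁻¹, so low-spin lies lower.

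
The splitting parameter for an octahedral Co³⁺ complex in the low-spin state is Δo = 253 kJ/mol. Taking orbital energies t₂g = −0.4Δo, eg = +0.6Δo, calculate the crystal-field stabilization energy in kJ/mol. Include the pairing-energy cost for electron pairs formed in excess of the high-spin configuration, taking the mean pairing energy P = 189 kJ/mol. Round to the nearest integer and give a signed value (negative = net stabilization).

-229

Co³⁺: group 9, so d-count = 9 − 3 = 6.
Configuration: t₂g⁶ eg⁰.
The orbital stabilization is -2.4Δo = -2.4 × 253 = -607 kJ/mol.
Pairing penalty: 3 pairs vs 1 in the high-spin reference → 2 extra × P = 378 kJ/mol.
Combining: -607 + 378 = -229 kJ/mol.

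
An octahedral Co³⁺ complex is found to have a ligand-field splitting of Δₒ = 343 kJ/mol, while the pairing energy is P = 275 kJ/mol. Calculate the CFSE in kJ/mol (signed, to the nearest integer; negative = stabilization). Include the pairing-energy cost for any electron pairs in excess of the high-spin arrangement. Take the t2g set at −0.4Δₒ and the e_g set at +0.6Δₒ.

Group 9 minus oxidation state +3 gives a d⁶ configuration for Co³⁺.
Since Δₒ = 343 kJ/mol > P = 275 kJ/mol, the complex adopts the low-spin configuration.
Filling d⁶ accordingly: t2g^6 e_g^0.
Orbital CFSE = -2.4Δₒ = -2.4 × 343 = -823 kJ/mol.
Excess pairs vs high-spin: 3 − 1 = 2; pairing cost = +550 kJ/mol.
Net CFSE = -823 + 550 = -273 kJ/mol.

-273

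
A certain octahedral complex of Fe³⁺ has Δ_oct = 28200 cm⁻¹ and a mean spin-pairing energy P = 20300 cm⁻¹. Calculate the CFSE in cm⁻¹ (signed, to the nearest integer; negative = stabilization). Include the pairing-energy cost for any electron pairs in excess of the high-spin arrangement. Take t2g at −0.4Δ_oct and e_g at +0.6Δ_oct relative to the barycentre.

-15800

Fe is in group 8, so Fe³⁺ is d⁵ (8 − 3 = 5).
Since Δ_oct = 28200 cm⁻¹ > P = 20300 cm⁻¹, the complex adopts the low-spin configuration.
Filling d⁵ accordingly: t2g^5 e_g^0.
Orbital CFSE = -2.0Δ_oct = -2.0 × 28200 = -56400 cm⁻¹.
Excess pairs vs high-spin: 2 − 0 = 2; pairing cost = +40600 cm⁻¹.
Net CFSE = -56400 + 40600 = -15800 cm⁻¹.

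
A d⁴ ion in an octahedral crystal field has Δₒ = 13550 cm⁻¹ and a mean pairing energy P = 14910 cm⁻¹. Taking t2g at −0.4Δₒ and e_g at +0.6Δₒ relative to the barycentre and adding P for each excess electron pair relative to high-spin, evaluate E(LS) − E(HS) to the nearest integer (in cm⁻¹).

High-spin: t2g^3 e_g^1, CFSE = -0.6Δₒ = -8130 cm⁻¹.
For low-spin the configuration is t2g^4 e_g^0: orbital energy -1.6 × 13550 = -21680 cm⁻¹, and 1 additional pair relative to high-spin adds 14910 cm⁻¹, giving -6770 cm⁻¹.
E(LS) − E(HS) = -6770 − (-8130) = 1360 cm⁻¹.

1360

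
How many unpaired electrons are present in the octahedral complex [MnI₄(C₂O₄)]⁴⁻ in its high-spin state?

5

Ligand charges: 4×(-1) from I⁻ and 1×(-2) from C₂O₄²⁻ sum to -6; with overall charge -4, Mn is +2.
Mn is in group 7, so Mn²⁺ is d⁵ (7 − 2 = 5).
Configuration: t2g^3 e_g^2, giving 5 unpaired electrons.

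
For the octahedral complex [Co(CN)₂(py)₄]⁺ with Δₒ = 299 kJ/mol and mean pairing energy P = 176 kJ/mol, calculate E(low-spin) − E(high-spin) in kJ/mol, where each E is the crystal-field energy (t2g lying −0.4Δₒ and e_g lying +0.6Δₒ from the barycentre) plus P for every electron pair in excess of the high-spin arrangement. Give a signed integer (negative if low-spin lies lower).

Ligand charges: 2×(-1) from CN⁻ and 4×(+0) from py sum to -2; with overall charge +1, Co is +3.
Group 9 minus oxidation state +3 gives a d⁶ configuration for Co³⁺.
In the high-spin limit (t2g^4 e_g^2) the orbital term is -0.4Δₒ = -120 kJ/mol, with no excess pairing.
Low-spin t2g^6 e_g^0 gives -2.4Δₒ = -718 kJ/mol, but forming 2 extra pairs costs 2P = 352 kJ/mol, so E(LS) = -718 + 352 = -366 kJ/mol.
The difference is -366 − (-120) = -246 kJ/mol, so low-spin lies lower.

-246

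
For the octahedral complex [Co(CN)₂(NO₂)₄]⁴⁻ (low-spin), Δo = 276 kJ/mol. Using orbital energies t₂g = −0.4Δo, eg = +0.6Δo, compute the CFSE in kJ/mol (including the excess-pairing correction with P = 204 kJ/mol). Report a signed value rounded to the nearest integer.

-293

Ligand charges: 2×(-1) from CN⁻ and 4×(-1) from NO₂⁻ sum to -6; with overall charge -4, Co is +2.
Co²⁺: group 9, so d-count = 9 − 2 = 7.
Configuration: t₂g⁶ eg¹.
The orbital stabilization is -1.8Δo = -1.8 × 276 = -497 kJ/mol.
Relative to high-spin t₂g⁵ eg² (2 paired), the low-spin configuration has 1 additional pair, contributing +1 × 204 = +204 kJ/mol.
Net CFSE = -497 + 204 = -293 kJ/mol.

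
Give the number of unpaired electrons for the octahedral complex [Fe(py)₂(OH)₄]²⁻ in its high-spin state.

4

Ligand charges: 2×(+0) from py and 4×(-1) from OH⁻ sum to -4; with overall charge -2, Fe is +2.
Fe sits in group 8; removing 2 electrons leaves Fe²⁺ with 8 − 2 = 6 d electrons.
Configuration: t₂g⁴ eg², giving 4 unpaired electrons.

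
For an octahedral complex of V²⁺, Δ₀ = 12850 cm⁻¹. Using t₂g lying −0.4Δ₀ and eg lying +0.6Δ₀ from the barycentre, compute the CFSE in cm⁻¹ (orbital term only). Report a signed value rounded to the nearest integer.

Group 5 minus oxidation state +2 gives a d³ configuration for V²⁺.
For octahedral d³ the high- and low-spin configurations coincide.
Electron filling gives t₂g³ eg⁰.
Orbital CFSE = 3(-0.4) + 0(0.6) = -1.2Δ₀ = -1.2 × 12850 = -15420 cm⁻¹.

-15420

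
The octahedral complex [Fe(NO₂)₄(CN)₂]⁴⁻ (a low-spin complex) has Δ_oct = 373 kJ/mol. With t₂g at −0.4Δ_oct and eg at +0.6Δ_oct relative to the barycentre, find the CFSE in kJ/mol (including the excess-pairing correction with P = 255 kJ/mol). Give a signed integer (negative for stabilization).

Ligand charges: 4×(-1) from NO₂⁻ and 2×(-1) from CN⁻ sum to -6; with overall charge -4, Fe is +2.
Fe²⁺: group 8, so d-count = 8 − 2 = 6.
Electron filling gives t₂g⁶ eg⁰.
Orbital CFSE = 6(-0.4) + 0(0.6) = -2.4Δ_oct = -2.4 × 373 = -895 kJ/mol.
Pairing penalty: 3 pairs vs 1 in the high-spin reference → 2 extra × P = 510 kJ/mol.
Net CFSE = -895 + 510 = -385 kJ/mol.

-385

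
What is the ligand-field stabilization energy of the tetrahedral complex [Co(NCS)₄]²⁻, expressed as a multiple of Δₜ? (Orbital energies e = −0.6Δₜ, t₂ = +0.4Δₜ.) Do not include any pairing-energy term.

-1.2 Δₜ

Each NCS⁻ contributes -1; 4 × (-1) = -4. With overall charge -2, Co is in the +2 oxidation state.
Group 9 minus oxidation state +2 gives a d⁷ configuration for Co²⁺.
With tetrahedral geometry the complex is necessarily high-spin.
Configuration: e⁴ t₂³.
CFSE = 4(-0.6Δₜ) + 3(0.4Δₜ) = -2.4Δₜ + 1.2Δₜ = -1.2Δₜ.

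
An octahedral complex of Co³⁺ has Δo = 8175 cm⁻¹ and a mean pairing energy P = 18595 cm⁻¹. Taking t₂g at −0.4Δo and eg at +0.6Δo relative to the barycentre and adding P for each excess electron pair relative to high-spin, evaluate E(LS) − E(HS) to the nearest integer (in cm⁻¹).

20840

Co sits in group 9; removing 3 electrons leaves Co³⁺ with 9 − 3 = 6 d electrons.
In the high-spin limit (t₂g⁴ eg²) the orbital term is -0.4Δo = -3270 cm⁻¹, with no excess pairing.
For low-spin the configuration is t₂g⁶ eg⁰: orbital energy -2.4 × 8175 = -19620 cm⁻¹, and 2 additional pairs relative to high-spin add 37190 cm⁻¹, giving 17570 cm⁻¹.
Thus E(LS) − E(HS) = 20840 cm⁻¹.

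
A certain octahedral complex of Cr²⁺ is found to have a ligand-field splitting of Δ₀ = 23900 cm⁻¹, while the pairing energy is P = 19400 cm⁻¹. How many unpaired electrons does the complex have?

Cr sits in group 6; removing 2 electrons leaves Cr²⁺ with 6 − 2 = 4 d electrons.
Δ₀ > P, so pairing is preferred: the ground state is low-spin.
Filling d⁴ accordingly: t₂g⁴ eg⁰.
Unpaired electrons: 2.

2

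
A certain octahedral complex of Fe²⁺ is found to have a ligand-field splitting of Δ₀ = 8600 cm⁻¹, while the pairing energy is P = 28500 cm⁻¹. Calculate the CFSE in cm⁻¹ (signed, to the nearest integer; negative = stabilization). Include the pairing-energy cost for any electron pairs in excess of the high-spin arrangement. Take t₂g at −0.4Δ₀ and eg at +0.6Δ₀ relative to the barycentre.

Fe²⁺: group 8, so d-count = 8 − 2 = 6.
Since Δ₀ = 8600 cm⁻¹ < P = 28500 cm⁻¹, the complex adopts the high-spin configuration.
That gives t₂g⁴ eg².
Orbital CFSE = -0.4Δ₀ = -0.4 × 8600 = -3440 cm⁻¹.
High-spin has no excess pairs, so no pairing correction applies.

-3440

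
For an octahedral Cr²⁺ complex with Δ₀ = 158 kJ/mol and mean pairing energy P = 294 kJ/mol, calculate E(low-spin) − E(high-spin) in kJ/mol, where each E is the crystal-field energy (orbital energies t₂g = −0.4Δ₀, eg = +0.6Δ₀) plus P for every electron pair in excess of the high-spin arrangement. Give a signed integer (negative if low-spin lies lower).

Cr is in group 6, so Cr²⁺ is d⁴ (6 − 2 = 4).
In the high-spin limit (t₂g³ eg¹) the orbital term is -0.6Δ₀ = -95 kJ/mol, with no excess pairing.
Low-spin t₂g⁴ eg⁰ gives -1.6Δ₀ = -253 kJ/mol, but forming 1 extra pair costs 1P = 294 kJ/mol, so E(LS) = -253 + 294 = 41 kJ/mol.
The difference is 41 − (-95) = 136 kJ/mol, so high-spin lies lower.

136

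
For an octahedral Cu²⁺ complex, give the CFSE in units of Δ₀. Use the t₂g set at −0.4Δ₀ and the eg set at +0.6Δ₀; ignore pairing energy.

-0.6 Δ₀

Group 11 minus oxidation state +2 gives a d⁹ configuration for Cu²⁺.
Configuration: t₂g⁶ eg³.
CFSE = 6(-0.4Δ₀) + 3(0.6Δ₀) = -2.4Δ₀ + 1.8Δ₀ = -0.6Δ₀.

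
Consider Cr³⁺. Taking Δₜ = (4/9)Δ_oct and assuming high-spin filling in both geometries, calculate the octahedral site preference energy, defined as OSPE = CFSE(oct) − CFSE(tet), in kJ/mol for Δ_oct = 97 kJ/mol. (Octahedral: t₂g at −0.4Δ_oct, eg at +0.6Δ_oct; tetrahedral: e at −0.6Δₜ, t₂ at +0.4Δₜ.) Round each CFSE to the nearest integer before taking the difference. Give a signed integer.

-82

Cr sits in group 6; removing 3 electrons leaves Cr³⁺ with 6 − 3 = 3 d electrons.
Octahedral (high-spin): t2g^3 e_g^0, CFSE = 3(−0.4) + 0(+0.6) = -1.2Δ_oct = -1.2 × 97 = -116 kJ/mol.
Tetrahedral e^2 t2^1 gives -0.8Δₜ = -0.8 × (4/9) × 97 = -34 kJ/mol.
OSPE = -116 − (-34) = -82 kJ/mol.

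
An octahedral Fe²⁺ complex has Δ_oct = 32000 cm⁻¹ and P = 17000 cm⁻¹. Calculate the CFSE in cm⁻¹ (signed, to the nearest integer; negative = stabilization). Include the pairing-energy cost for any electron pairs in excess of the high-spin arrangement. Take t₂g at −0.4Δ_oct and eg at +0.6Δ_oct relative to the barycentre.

Fe²⁺: group 8, so d-count = 8 − 2 = 6.
Here Δ_oct > P (32000 > 17000), so the low-spin state is favoured.
That gives t₂g⁶ eg⁰.
Orbital CFSE = -2.4Δ_oct = -2.4 × 32000 = -76800 cm⁻¹.
Excess pairs vs high-spin: 3 − 1 = 2; pairing cost = +34000 cm⁻¹.
Net CFSE = -76800 + 34000 = -42800 cm⁻¹.

-42800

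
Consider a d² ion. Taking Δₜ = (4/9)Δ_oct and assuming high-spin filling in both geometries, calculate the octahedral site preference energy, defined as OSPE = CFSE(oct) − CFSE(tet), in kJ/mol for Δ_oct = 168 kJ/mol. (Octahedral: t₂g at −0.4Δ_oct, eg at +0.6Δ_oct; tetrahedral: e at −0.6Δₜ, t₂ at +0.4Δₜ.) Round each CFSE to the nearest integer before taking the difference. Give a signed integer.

Octahedral (high-spin): t₂g² eg⁰, CFSE = 2(−0.4) + 0(+0.6) = -0.8Δ_oct = -0.8 × 168 = -134 kJ/mol.
Tetrahedral: e² t₂⁰, CFSE = 2(−0.6) + 0(+0.4) = -1.2Δₜ = -1.2 × (4/9) × 168 = -90 kJ/mol.
Subtracting, OSPE = -134 − (-90) = -44 kJ/mol.

-44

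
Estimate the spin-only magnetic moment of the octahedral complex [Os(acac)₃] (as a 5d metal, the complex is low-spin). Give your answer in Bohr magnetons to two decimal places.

Each acac⁻ contributes -1; 3 × (-1) = -3. With overall charge +0, Os is in the +3 oxidation state.
Os is in group 8, so Os³⁺ is d⁵ (8 − 3 = 5).
Configuration: t₂g⁵ eg⁰ → 1 unpaired electron.
μ(spin-only) = √[1(1+2)] = √3 ≈ 1.73 Bohr magnetons.

1.73 Bohr magnetons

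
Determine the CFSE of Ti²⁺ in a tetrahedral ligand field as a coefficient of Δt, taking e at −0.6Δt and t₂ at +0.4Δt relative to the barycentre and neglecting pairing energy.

Group 4 minus oxidation state +2 gives a d² configuration for Ti²⁺.
Tetrahedral splitting is small, so the complex is high-spin.
Configuration: e² t₂⁰.
CFSE = 2(-0.6Δt) + 0(0.4Δt) = -1.2Δt + 0.0Δt = -1.2Δt.

-1.2 Δt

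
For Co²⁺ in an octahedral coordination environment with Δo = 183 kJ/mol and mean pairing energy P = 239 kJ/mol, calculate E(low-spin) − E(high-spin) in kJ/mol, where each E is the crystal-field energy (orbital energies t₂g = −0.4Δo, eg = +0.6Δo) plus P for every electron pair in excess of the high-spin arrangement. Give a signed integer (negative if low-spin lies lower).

56

Co is in group 9, so Co²⁺ is d⁷ (9 − 2 = 7).
High-spin: t₂g⁵ eg², CFSE = -0.8Δo = -146 kJ/mol.
Low-spin: t₂g⁶ eg¹, orbital CFSE = -1.8Δo = -329 kJ/mol; plus 1 excess pair × P = +239 kJ/mol; total -90 kJ/mol.
E(LS) − E(HS) = -90 − (-146) = 56 kJ/mol.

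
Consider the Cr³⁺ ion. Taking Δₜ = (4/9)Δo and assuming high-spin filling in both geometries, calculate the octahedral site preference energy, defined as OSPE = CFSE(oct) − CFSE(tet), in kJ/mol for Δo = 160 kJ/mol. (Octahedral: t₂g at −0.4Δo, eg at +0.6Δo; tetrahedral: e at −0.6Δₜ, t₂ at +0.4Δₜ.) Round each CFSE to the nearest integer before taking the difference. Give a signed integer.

Cr³⁺: group 6, so d-count = 6 − 3 = 3.
Octahedral high-spin t2g^3 e_g^0: CFSE = -1.2 × 160 = -192 kJ/mol.
Tetrahedral: e^2 t2^1, CFSE = 2(−0.6) + 1(+0.4) = -0.8Δₜ = -0.8 × (4/9) × 160 = -57 kJ/mol.
Subtracting, OSPE = -192 − (-57) = -135 kJ/mol.

-135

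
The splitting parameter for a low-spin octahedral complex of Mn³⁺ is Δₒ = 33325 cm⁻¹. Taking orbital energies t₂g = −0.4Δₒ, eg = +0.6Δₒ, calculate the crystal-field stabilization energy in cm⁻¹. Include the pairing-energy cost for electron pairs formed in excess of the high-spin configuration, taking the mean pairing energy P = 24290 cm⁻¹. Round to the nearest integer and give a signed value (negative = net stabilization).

-29030

Mn sits in group 7; removing 3 electrons leaves Mn³⁺ with 7 − 3 = 4 d electrons.
Configuration: t₂g⁴ eg⁰.
The orbital stabilization is -1.6Δₒ = -1.6 × 33325 = -53320 cm⁻¹.
Pairing penalty: 1 pair vs 0 in the high-spin reference → 1 extra × P = 24290 cm⁻¹.
Net CFSE = -53320 + 24290 = -29030 cm⁻¹.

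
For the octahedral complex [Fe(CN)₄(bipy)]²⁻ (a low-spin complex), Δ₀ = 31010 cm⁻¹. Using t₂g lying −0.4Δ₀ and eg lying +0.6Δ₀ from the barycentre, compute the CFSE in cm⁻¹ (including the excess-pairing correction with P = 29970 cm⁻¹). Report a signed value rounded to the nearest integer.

-14484

Ligand charges: 4×(-1) from CN⁻ and 1×(+0) from bipy sum to -4; with overall charge -2, Fe is +2.
Fe is in group 8, so Fe²⁺ is d⁶ (8 − 2 = 6).
The d⁶ electrons fill as t₂g⁶ eg⁰.
CFSE(orbital) = 6×(-0.4Δ₀) + 0×(0.6Δ₀) = -2.4Δ₀; with Δ₀ = 31010 cm⁻¹ that is -74424 cm⁻¹.
High-spin d⁶ would be t₂g⁴ eg² with 1 pair; low-spin has 3, so 2 excess pairs cost +2P = +59940 cm⁻¹.
Overall CFSE = -74424 + 59940 = -14484 cm⁻¹.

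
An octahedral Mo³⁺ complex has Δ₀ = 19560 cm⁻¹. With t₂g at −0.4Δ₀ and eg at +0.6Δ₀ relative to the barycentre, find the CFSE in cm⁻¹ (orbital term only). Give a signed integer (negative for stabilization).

Mo sits in group 6; removing 3 electrons leaves Mo³⁺ with 6 − 3 = 3 d electrons.
Electron filling gives t₂g³ eg⁰.
The orbital stabilization is -1.2Δ₀ = -1.2 × 19560 = -23472 cm⁻¹.

-23472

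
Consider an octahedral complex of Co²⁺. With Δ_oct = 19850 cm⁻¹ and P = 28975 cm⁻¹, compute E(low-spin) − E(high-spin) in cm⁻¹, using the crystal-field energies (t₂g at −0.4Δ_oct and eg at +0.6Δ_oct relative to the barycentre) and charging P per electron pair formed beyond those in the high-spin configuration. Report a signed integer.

9125

Co sits in group 9; removing 2 electrons leaves Co²⁺ with 9 − 2 = 7 d electrons.
In the high-spin limit (t₂g⁵ eg²) the orbital term is -0.8Δ_oct = -15880 cm⁻¹, with no excess pairing.
For low-spin the configuration is t₂g⁶ eg¹: orbital energy -1.8 × 19850 = -35730 cm⁻¹, and 1 additional pair relative to high-spin adds 28975 cm⁻¹, giving -6755 cm⁻¹.
E(LS) − E(HS) = -6755 − (-15880) = 9125 cm⁻¹.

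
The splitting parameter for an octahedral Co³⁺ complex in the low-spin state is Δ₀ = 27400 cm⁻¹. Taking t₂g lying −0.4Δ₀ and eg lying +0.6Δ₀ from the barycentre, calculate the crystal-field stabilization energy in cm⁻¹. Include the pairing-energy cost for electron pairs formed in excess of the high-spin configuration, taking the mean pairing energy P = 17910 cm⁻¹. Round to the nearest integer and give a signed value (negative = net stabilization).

-29940

Co³⁺: group 9, so d-count = 9 − 3 = 6.
Electron filling gives t₂g⁶ eg⁰.
CFSE(orbital) = 6×(-0.4Δ₀) + 0×(0.6Δ₀) = -2.4Δ₀; with Δ₀ = 27400 cm⁻¹ that is -65760 cm⁻¹.
Relative to high-spin t₂g⁴ eg² (1 paired), the low-spin configuration has 2 additional pairs, contributing +2 × 17910 = +35820 cm⁻¹.
Net CFSE = -65760 + 35820 = -29940 cm⁻¹.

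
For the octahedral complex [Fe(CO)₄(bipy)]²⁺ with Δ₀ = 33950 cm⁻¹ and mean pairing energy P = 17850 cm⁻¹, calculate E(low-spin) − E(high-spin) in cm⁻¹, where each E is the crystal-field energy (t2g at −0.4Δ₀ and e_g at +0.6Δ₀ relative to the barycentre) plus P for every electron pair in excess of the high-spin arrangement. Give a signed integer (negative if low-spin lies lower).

Ligand charges: 4×(+0) from CO and 1×(+0) from bipy sum to +0; with overall charge +2, Fe is +2.
Group 8 minus oxidation state +2 gives a d⁶ configuration for Fe²⁺.
High-spin: t2g^4 e_g^2, CFSE = -0.4Δ₀ = -13580 cm⁻¹.
For low-spin the configuration is t2g^6 e_g^0: orbital energy -2.4 × 33950 = -81480 cm⁻¹, and 2 additional pairs relative to high-spin add 35700 cm⁻¹, giving -45780 cm⁻¹.
Thus E(LS) − E(HS) = -32200 cm⁻¹.

-32200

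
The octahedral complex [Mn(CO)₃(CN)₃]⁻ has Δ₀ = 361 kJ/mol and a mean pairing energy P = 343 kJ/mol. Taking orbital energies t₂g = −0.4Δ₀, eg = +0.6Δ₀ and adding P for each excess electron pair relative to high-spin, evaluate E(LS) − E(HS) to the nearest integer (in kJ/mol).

-36

Ligand charges: 3×(+0) from CO and 3×(-1) from CN⁻ sum to -3; with overall charge -1, Mn is +2.
Group 7 minus oxidation state +2 gives a d⁵ configuration for Mn²⁺.
High-spin d⁵ fills as t₂g³ eg² with CFSE 3(−0.4) + 2(+0.6) = 0.0Δ₀ = 0 kJ/mol.
Low-spin: t₂g⁵ eg⁰, orbital CFSE = -2.0Δ₀ = -722 kJ/mol; plus 2 excess pairs × P = +686 kJ/mol; total -36 kJ/mol.
Thus E(LS) − E(HS) = -36 kJ/mol.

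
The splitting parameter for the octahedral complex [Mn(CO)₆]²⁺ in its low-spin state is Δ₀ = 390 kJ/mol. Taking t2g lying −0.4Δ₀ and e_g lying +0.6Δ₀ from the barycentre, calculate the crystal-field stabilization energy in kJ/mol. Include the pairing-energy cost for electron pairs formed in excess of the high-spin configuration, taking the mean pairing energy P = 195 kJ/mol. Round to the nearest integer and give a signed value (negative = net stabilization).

CO is neutral, so the +2 overall charge sits on Mn: oxidation state +2.
Mn²⁺: group 7, so d-count = 7 − 2 = 5.
The d⁵ electrons fill as t2g^5 e_g^0.
CFSE(orbital) = 5×(-0.4Δ₀) + 0×(0.6Δ₀) = -2.0Δ₀; with Δ₀ = 390 kJ/mol that is -780 kJ/mol.
Pairing penalty: 2 pairs vs 0 in the high-spin reference → 2 extra × P = 390 kJ/mol.
Combining: -780 + 390 = -390 kJ/mol.

-390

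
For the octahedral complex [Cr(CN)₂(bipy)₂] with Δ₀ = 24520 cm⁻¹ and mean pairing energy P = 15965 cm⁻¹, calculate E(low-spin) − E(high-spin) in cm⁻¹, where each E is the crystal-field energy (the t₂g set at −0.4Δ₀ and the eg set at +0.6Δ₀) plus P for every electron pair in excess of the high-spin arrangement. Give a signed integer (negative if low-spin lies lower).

-8555

Ligand charges: 2×(-1) from CN⁻ and 2×(+0) from bipy sum to -2; with overall charge +0, Cr is +2.
Group 6 minus oxidation state +2 gives a d⁴ configuration for Cr²⁺.
High-spin: t₂g³ eg¹, CFSE = -0.6Δ₀ = -14712 cm⁻¹.
For low-spin the configuration is t₂g⁴ eg⁰: orbital energy -1.6 × 24520 = -39232 cm⁻¹, and 1 additional pair relative to high-spin adds 15965 cm⁻¹, giving -23267 cm⁻¹.
E(LS) − E(HS) = -23267 − (-14712) = -8555 cm⁻¹.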